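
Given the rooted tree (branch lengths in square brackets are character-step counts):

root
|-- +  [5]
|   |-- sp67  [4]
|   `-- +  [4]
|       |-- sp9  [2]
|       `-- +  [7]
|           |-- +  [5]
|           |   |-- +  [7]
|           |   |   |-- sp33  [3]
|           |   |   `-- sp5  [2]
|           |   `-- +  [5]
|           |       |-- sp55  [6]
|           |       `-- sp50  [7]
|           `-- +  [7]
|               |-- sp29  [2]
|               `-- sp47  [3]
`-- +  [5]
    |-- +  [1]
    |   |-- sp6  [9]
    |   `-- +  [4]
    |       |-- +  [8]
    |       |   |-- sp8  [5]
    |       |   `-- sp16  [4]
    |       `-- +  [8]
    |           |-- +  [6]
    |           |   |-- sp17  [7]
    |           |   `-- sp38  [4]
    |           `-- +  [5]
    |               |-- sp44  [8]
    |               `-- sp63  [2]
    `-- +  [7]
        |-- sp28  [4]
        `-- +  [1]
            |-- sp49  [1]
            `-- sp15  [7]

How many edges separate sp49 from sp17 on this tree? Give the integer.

The MRCA of sp49 and sp17 is the node subtending ((sp6,((sp8,sp16),((sp17,sp38),(sp44,sp63)))),(sp28,(sp49,sp15))).
From sp49 up to that node: 3 branches. From sp17 up to the same node: 5 branches. Total: 3 + 5 = 8.

8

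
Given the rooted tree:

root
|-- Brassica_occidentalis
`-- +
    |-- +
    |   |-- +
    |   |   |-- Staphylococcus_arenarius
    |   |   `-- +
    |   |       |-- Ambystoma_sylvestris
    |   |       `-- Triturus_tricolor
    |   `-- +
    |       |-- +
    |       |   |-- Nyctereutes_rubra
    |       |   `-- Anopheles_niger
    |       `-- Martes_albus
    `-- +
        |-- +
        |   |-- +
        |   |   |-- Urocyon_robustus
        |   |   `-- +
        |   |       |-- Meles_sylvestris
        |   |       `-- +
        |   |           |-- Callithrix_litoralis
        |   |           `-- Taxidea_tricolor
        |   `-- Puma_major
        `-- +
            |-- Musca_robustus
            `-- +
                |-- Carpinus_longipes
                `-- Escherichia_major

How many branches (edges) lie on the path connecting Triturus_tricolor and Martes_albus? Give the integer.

The MRCA of Triturus_tricolor and Martes_albus is the node subtending ((Staphylococcus_arenarius,(Ambystoma_sylvestris,Triturus_tricolor)),((Nyctereutes_rubra,Anopheles_niger),Martes_albus)).
From Triturus_tricolor up to that node: 3 branches. From Martes_albus up to the same node: 2 branches. Total: 3 + 2 = 5.

5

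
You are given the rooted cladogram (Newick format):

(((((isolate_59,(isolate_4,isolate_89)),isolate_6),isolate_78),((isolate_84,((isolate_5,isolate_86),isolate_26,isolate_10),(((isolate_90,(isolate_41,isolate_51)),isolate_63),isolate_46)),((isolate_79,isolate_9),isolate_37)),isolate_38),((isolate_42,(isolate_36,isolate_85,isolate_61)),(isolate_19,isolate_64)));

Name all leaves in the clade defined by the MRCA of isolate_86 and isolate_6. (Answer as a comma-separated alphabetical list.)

isolate_10, isolate_26, isolate_37, isolate_38, isolate_4, isolate_41, isolate_46, isolate_5, isolate_51, isolate_59, isolate_6, isolate_63, isolate_78, isolate_79, isolate_84, isolate_86, isolate_89, isolate_9, isolate_90

Tracing isolate_86: it sits inside (isolate_5,isolate_86).
Tracing isolate_6: it sits inside ((isolate_59,(isolate_4,isolate_89)),isolate_6).
The smallest clade enclosing both is ((((isolate_59,(isolate_4,isolate_89)),isolate_6),isolate_78),((isolate_84,((isolate_5,isolate_86),isolate_26,isolate_10),(((isolate_90,(isolate_41,isolate_51)),isolate_63),isolate_46)),((isolate_79,isolate_9),isolate_37)),isolate_38); the answer is its 19 terminal taxa in alphabetical order.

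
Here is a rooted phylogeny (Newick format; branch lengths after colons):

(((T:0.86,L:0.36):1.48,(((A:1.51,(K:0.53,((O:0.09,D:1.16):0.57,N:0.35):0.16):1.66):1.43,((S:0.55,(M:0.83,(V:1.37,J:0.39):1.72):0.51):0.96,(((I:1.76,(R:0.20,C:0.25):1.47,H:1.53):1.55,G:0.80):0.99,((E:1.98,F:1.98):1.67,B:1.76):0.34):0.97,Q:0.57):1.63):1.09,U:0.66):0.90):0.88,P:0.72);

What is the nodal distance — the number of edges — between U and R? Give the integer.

The MRCA of U and R is the node subtending (((A,(K,((O,D),N))),((S,(M,(V,J))),(((I,(R,C),H),G),((E,F),B)),Q)),U).
From U up to that node: 1 branch. From R up to the same node: 7 branches. Total: 1 + 7 = 8.

8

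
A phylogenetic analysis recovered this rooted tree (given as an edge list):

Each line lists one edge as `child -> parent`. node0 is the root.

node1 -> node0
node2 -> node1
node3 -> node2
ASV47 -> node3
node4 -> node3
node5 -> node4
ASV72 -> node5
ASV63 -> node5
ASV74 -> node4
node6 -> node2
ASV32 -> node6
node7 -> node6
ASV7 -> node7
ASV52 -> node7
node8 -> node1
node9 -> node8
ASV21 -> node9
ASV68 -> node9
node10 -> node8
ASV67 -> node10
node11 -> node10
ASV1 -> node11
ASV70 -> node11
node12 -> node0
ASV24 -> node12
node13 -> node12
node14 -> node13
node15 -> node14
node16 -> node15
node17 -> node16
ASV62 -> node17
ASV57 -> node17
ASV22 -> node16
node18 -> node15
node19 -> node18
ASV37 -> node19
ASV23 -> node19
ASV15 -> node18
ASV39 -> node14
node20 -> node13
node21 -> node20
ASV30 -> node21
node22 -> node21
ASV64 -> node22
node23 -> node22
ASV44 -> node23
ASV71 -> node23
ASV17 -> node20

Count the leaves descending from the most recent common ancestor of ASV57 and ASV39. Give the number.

7

The MRCA of ASV57 and ASV39 is the node subtending ((((ASV62,ASV57),ASV22),((ASV37,ASV23),ASV15)),ASV39).
That clade contains 7 terminal taxa: ASV15, ASV22, ASV23, ASV37, ASV39, ASV57, ASV62.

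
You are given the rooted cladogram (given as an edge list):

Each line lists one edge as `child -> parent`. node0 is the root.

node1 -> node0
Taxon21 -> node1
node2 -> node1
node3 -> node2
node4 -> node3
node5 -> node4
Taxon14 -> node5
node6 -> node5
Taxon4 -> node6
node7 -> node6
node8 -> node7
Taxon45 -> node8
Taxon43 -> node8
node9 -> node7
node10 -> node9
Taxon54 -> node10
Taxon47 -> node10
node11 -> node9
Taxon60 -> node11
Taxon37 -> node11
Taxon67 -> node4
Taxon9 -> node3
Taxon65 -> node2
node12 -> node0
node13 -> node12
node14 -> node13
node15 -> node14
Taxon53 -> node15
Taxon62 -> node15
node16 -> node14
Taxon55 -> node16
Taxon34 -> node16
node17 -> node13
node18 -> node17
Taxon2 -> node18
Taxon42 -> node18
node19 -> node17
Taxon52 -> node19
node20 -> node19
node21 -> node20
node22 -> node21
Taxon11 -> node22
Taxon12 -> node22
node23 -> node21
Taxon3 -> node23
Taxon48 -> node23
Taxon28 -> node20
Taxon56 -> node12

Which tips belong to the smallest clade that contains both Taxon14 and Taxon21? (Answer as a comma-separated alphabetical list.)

Taxon14, Taxon21, Taxon37, Taxon4, Taxon43, Taxon45, Taxon47, Taxon54, Taxon60, Taxon65, Taxon67, Taxon9

Tracing Taxon14: it sits inside (Taxon14,(Taxon4,((Taxon45,Taxon43),((Taxon54,Taxon47),(Taxon60,Taxon37))))).
Tracing Taxon21: it sits inside (Taxon21,((((Taxon14,(Taxon4,((Taxon45,Taxon43),((Taxon54,Taxon47),(Taxon60,Taxon37))))),Taxon67),Taxon9),Taxon65)).
The smallest clade enclosing both is (Taxon21,((((Taxon14,(Taxon4,((Taxon45,Taxon43),((Taxon54,Taxon47),(Taxon60,Taxon37))))),Taxon67),Taxon9),Taxon65)); the answer is its 12 terminal taxa in alphabetical order.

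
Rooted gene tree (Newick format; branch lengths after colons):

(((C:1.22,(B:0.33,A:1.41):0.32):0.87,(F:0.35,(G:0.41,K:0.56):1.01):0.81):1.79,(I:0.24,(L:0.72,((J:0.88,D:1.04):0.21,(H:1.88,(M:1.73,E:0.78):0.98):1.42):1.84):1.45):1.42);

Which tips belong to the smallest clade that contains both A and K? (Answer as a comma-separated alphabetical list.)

A, B, C, F, G, K

Tracing A: it sits inside (B,A).
Tracing K: it sits inside (G,K).
The smallest clade enclosing both is ((C,(B,A)),(F,(G,K))); the answer is its 6 terminal taxa in alphabetical order.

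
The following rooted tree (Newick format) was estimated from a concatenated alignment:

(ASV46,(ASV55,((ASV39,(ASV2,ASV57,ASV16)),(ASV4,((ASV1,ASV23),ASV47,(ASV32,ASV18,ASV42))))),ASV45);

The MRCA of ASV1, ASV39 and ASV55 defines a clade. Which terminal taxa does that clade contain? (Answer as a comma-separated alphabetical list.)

Tracing ASV1: it sits inside (ASV1,ASV23).
Tracing ASV39: it sits inside (ASV39,(ASV2,ASV57,ASV16)).
Tracing ASV55: it sits inside (ASV55,((ASV39,(ASV2,ASV57,ASV16)),(ASV4,((ASV1,ASV23),ASV47,(ASV32,ASV18,ASV42))))).
The smallest clade enclosing all 3 is (ASV55,((ASV39,(ASV2,ASV57,ASV16)),(ASV4,((ASV1,ASV23),ASV47,(ASV32,ASV18,ASV42))))); the answer is its 12 terminal taxa in alphabetical order.

ASV1, ASV16, ASV18, ASV2, ASV23, ASV32, ASV39, ASV4, ASV42, ASV47, ASV55, ASV57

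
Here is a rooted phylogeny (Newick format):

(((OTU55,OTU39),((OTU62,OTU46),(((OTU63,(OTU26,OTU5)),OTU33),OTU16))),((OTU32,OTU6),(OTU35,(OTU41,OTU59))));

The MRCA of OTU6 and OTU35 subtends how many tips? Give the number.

5

The MRCA of OTU6 and OTU35 is the node subtending ((OTU32,OTU6),(OTU35,(OTU41,OTU59))).
That clade contains 5 terminal taxa: OTU32, OTU35, OTU41, OTU59, OTU6.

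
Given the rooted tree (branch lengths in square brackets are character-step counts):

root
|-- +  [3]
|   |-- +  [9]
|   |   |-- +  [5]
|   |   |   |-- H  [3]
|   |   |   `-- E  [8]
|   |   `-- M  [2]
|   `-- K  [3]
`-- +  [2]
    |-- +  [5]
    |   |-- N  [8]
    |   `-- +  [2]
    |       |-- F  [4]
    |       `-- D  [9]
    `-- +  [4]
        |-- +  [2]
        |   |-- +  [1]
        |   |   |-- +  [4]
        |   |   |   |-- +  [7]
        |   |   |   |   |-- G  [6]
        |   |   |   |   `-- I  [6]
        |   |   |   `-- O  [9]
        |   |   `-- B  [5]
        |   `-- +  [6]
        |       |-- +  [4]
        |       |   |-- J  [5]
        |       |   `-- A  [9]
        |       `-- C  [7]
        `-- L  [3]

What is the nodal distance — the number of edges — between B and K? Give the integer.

7

The MRCA of B and K is the root of the tree.
From B up to that node: 5 branches. From K up to the same node: 2 branches. Total: 5 + 2 = 7.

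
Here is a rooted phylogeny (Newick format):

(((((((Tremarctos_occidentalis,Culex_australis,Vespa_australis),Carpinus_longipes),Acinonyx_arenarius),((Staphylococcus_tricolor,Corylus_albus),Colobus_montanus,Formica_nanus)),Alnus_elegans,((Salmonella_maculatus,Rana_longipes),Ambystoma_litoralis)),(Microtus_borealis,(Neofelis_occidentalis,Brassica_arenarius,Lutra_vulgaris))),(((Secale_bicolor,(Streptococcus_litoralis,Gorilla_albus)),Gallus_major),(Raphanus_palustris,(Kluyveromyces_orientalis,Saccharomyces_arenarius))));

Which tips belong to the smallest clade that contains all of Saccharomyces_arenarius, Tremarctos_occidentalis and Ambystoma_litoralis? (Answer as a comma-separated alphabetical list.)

Tracing Saccharomyces_arenarius: it sits inside (Kluyveromyces_orientalis,Saccharomyces_arenarius).
Tracing Tremarctos_occidentalis: it sits inside (Tremarctos_occidentalis,Culex_australis,Vespa_australis).
Tracing Ambystoma_litoralis: it sits inside ((Salmonella_maculatus,Rana_longipes),Ambystoma_litoralis).
The smallest clade enclosing all 3 is the whole tree (their MRCA is the root), so the answer is all 24 tips in alphabetical order.

Acinonyx_arenarius, Alnus_elegans, Ambystoma_litoralis, Brassica_arenarius, Carpinus_longipes, Colobus_montanus, Corylus_albus, Culex_australis, Formica_nanus, Gallus_major, Gorilla_albus, Kluyveromyces_orientalis, Lutra_vulgaris, Microtus_borealis, Neofelis_occidentalis, Rana_longipes, Raphanus_palustris, Saccharomyces_arenarius, Salmonella_maculatus, Secale_bicolor, Staphylococcus_tricolor, Streptococcus_litoralis, Tremarctos_occidentalis, Vespa_australis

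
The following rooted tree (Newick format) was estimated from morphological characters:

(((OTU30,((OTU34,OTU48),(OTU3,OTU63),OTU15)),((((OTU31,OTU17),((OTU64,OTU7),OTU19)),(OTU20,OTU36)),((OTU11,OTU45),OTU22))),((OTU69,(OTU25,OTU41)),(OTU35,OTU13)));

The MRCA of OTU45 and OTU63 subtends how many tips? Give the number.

16

The MRCA of OTU45 and OTU63 is the node subtending ((OTU30,((OTU34,OTU48),(OTU3,OTU63),OTU15)),((((OTU31,OTU17),((OTU64,OTU7),OTU19)),(OTU20,OTU36)),((OTU11,OTU45),OTU22))).
That clade contains 16 terminal taxa: OTU11, OTU15, OTU17, OTU19, OTU20, OTU22, OTU3, OTU30, OTU31, OTU34, OTU36, OTU45, OTU48, OTU63, OTU64, OTU7.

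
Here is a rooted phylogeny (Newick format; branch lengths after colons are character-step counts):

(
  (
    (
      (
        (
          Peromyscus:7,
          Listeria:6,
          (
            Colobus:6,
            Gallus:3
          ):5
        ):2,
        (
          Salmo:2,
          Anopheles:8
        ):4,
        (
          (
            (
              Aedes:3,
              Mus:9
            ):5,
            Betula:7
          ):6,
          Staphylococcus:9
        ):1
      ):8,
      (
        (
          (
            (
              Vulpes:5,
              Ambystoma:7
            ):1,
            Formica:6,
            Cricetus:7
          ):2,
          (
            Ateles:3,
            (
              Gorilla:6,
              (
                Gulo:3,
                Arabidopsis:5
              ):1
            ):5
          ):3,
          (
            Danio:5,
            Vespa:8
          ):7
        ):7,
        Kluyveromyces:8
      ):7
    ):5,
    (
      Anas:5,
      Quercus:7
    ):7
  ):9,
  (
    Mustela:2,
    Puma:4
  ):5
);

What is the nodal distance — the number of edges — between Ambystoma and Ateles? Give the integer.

The MRCA of Ambystoma and Ateles is the node subtending (((Vulpes,Ambystoma),Formica,Cricetus),(Ateles,(Gorilla,(Gulo,Arabidopsis))),(Danio,Vespa)).
From Ambystoma up to that node: 3 branches. From Ateles up to the same node: 2 branches. Total: 3 + 2 = 5.

5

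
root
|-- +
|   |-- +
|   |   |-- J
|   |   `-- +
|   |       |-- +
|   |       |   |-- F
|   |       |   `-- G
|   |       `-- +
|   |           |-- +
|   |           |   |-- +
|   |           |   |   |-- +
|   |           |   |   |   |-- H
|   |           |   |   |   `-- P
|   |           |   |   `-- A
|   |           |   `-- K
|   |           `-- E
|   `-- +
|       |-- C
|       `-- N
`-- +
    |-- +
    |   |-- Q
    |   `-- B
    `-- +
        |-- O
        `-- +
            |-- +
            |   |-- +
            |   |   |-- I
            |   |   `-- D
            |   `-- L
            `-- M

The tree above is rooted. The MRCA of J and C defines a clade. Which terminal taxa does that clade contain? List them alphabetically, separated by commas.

A, C, E, F, G, H, J, K, N, P

Tracing J: it sits inside (J,((F,G),((((H,P),A),K),E))).
Tracing C: it sits inside (C,N).
The smallest clade enclosing both is ((J,((F,G),((((H,P),A),K),E))),(C,N)); the answer is its 10 terminal taxa in alphabetical order.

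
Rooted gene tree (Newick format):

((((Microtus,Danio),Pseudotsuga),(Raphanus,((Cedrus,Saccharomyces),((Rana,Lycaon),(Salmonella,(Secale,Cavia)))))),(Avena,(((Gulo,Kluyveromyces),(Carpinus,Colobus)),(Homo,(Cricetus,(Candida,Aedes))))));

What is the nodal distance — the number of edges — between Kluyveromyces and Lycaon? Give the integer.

The MRCA of Kluyveromyces and Lycaon is the root of the tree.
From Kluyveromyces up to that node: 5 branches. From Lycaon up to the same node: 6 branches. Total: 5 + 6 = 11.

11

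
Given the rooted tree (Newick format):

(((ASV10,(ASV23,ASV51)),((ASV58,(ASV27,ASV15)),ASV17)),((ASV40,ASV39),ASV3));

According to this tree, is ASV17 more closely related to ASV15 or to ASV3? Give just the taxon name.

ASV15

The MRCA of ASV17 and ASV15 subtends ((ASV58,(ASV27,ASV15)),ASV17) (4 taxa).
The MRCA of ASV17 and ASV3 is the root, subtending the entire tree (10 taxa).
The first is nested inside the second, so ASV17 shares a more recent common ancestor with ASV15.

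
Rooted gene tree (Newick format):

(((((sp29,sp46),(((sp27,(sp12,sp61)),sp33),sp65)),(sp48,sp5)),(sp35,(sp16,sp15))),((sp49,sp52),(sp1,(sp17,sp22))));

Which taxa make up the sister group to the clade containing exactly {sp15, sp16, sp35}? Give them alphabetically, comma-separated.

The clade containing exactly {sp15, sp16, sp35} attaches to the tree at the node subtending ((((sp29,sp46),(((sp27,(sp12,sp61)),sp33),sp65)),(sp48,sp5)),(sp35,(sp16,sp15))).
The other lineage descending from that same node — the sister group — is (((sp29,sp46),(((sp27,(sp12,sp61)),sp33),sp65)),(sp48,sp5)); its 9 tips in alphabetical order are the answer.

sp12, sp27, sp29, sp33, sp46, sp48, sp5, sp61, sp65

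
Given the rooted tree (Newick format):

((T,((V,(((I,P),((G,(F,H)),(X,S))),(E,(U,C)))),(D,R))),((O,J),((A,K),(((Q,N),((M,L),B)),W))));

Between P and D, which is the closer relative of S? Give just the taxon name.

P

The MRCA of S and P subtends ((I,P),((G,(F,H)),(X,S))) (7 taxa).
The MRCA of S and D subtends ((V,(((I,P),((G,(F,H)),(X,S))),(E,(U,C)))),(D,R)) (13 taxa).
The first is nested inside the second, so S shares a more recent common ancestor with P.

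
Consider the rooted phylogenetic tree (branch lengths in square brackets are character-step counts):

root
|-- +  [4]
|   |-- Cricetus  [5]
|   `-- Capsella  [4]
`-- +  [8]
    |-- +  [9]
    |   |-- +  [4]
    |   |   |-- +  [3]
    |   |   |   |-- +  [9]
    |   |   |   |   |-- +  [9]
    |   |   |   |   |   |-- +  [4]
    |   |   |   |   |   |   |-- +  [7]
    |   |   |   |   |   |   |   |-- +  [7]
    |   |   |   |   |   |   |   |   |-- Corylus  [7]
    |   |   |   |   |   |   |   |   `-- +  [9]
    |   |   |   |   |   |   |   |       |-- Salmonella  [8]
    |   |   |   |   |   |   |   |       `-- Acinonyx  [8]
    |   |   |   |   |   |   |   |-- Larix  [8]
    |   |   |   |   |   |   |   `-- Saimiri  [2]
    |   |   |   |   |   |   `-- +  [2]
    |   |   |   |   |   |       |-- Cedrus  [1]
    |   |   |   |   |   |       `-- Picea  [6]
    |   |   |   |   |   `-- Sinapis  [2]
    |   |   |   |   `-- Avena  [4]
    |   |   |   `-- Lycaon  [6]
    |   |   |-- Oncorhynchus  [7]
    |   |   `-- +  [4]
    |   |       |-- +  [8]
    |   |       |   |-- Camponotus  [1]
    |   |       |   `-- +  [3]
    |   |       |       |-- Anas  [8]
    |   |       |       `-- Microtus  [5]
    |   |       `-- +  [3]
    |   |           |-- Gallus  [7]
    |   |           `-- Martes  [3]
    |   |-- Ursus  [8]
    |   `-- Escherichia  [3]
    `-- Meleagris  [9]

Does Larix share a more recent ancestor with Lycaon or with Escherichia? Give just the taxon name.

The MRCA of Larix and Lycaon subtends ((((((Corylus,(Salmonella,Acinonyx)),Larix,Saimiri),(Cedrus,Picea)),Sinapis),Avena),Lycaon) (10 taxa).
The MRCA of Larix and Escherichia subtends ((((((((Corylus,(Salmonella,Acinonyx)),Larix,Saimiri),(Cedrus,Picea)),Sinapis),Avena),Lycaon),Oncorhynchus,((Camponotus,(Anas,Microtus)),(Gallus,Martes))),Ursus,Escherichia) (18 taxa).
The first is nested inside the second, so Larix shares a more recent common ancestor with Lycaon.

Lycaon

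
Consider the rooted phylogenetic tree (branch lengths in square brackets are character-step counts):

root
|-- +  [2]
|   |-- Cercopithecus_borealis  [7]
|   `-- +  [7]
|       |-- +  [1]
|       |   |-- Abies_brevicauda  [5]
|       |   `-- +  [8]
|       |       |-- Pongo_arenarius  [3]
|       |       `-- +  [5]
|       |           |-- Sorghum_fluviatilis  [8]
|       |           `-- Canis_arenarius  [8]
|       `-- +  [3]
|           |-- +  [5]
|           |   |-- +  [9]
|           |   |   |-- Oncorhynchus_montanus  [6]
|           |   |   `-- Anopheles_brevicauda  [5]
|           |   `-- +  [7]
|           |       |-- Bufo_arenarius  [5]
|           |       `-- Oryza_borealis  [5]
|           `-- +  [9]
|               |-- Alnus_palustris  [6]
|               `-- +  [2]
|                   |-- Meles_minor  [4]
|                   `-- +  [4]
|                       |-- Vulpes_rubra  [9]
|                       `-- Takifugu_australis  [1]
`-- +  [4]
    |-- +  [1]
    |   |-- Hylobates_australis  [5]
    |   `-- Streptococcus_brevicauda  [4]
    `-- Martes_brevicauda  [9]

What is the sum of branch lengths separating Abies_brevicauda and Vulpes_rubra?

33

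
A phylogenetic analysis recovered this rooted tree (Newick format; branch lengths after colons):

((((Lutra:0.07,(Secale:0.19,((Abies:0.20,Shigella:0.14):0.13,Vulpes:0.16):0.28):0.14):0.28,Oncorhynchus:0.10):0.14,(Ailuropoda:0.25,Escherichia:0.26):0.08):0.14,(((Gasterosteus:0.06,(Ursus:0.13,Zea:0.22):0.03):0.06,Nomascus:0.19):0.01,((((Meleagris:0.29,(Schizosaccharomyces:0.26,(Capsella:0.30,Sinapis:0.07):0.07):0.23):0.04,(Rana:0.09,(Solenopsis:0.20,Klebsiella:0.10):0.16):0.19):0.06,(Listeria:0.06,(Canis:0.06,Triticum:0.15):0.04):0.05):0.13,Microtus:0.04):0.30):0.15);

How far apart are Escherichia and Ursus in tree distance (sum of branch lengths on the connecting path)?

0.86

The path runs Escherichia → … → MRCA → … → Ursus; the MRCA is the root of the tree.
Branch lengths along that path: 0.26 + 0.08 + 0.14 + 0.15 + 0.01 + 0.06 + 0.03 + 0.13 = 0.86.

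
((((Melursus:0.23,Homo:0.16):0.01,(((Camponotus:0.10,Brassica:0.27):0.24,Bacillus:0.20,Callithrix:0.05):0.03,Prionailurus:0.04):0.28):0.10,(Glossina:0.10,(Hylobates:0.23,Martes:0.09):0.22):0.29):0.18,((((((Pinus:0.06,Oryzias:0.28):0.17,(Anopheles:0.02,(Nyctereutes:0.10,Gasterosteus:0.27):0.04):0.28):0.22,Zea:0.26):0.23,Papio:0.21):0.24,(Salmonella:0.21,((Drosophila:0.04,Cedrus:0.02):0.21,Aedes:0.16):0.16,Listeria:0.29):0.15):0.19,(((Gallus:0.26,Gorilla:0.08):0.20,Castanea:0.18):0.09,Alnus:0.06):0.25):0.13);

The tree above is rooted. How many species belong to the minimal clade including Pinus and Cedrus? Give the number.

The MRCA of Pinus and Cedrus is the node subtending (((((Pinus,Oryzias),(Anopheles,(Nyctereutes,Gasterosteus))),Zea),Papio),(Salmonella,((Drosophila,Cedrus),Aedes),Listeria)).
That clade contains 12 terminal taxa: Aedes, Anopheles, Cedrus, Drosophila, Gasterosteus, Listeria, Nyctereutes, Oryzias, Papio, Pinus, Salmonella, Zea.

12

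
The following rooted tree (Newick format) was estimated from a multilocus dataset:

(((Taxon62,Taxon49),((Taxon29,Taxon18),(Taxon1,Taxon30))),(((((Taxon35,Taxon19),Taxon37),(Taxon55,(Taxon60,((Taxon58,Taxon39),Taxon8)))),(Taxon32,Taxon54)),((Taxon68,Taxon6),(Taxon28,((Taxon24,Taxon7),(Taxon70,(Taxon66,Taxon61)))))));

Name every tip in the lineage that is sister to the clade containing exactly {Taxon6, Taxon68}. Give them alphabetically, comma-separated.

Taxon24, Taxon28, Taxon61, Taxon66, Taxon7, Taxon70

The clade containing exactly {Taxon6, Taxon68} attaches to the tree at the node subtending ((Taxon68,Taxon6),(Taxon28,((Taxon24,Taxon7),(Taxon70,(Taxon66,Taxon61))))).
The other lineage descending from that same node — the sister group — is (Taxon28,((Taxon24,Taxon7),(Taxon70,(Taxon66,Taxon61)))); its 6 tips in alphabetical order are the answer.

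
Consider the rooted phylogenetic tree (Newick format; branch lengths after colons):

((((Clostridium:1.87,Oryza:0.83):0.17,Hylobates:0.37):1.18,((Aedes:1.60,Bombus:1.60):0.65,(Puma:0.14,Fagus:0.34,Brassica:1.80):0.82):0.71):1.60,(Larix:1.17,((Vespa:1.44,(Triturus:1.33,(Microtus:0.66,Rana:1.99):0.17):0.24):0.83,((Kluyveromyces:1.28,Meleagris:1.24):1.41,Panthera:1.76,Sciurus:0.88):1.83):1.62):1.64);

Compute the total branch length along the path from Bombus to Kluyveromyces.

12.34

The path runs Bombus → … → MRCA → … → Kluyveromyces; the MRCA is the root of the tree.
Branch lengths along that path: 1.60 + 0.65 + 0.71 + 1.60 + 1.64 + 1.62 + 1.83 + 1.41 + 1.28 = 12.34.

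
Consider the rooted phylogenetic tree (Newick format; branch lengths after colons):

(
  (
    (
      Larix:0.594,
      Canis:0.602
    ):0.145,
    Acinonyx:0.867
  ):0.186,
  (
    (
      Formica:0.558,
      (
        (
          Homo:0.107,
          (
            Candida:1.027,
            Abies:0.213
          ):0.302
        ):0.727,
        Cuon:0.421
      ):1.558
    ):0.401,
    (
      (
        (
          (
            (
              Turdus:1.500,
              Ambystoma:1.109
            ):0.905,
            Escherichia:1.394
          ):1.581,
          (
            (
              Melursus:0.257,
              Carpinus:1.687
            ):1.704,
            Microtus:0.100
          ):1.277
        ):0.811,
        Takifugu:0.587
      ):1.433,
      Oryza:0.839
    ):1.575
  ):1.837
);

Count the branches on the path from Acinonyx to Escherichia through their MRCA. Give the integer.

8

The MRCA of Acinonyx and Escherichia is the root of the tree.
From Acinonyx up to that node: 2 branches. From Escherichia up to the same node: 6 branches. Total: 2 + 6 = 8.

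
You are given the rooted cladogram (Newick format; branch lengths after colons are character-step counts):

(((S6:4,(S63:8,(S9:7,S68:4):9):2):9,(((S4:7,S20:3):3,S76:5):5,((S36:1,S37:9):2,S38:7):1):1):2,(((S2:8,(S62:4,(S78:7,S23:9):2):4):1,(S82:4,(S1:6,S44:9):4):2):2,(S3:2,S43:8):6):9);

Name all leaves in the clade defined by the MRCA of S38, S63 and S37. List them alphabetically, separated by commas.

S20, S36, S37, S38, S4, S6, S63, S68, S76, S9

Tracing S38: it sits inside ((S36,S37),S38).
Tracing S63: it sits inside (S63,(S9,S68)).
Tracing S37: it sits inside (S36,S37).
The smallest clade enclosing all 3 is ((S6,(S63,(S9,S68))),(((S4,S20),S76),((S36,S37),S38))); the answer is its 10 terminal taxa in alphabetical order.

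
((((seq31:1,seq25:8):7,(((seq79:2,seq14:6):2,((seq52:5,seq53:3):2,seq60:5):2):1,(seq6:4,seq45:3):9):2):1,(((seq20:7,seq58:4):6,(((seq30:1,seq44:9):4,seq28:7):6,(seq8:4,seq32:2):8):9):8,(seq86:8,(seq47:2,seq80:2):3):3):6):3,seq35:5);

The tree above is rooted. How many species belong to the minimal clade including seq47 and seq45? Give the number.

The MRCA of seq47 and seq45 is the node subtending (((seq31,seq25),(((seq79,seq14),((seq52,seq53),seq60)),(seq6,seq45))),(((seq20,seq58),(((seq30,seq44),seq28),(seq8,seq32))),(seq86,(seq47,seq80)))).
That clade contains 19 terminal taxa: seq14, seq20, seq25, seq28, seq30, seq31, seq32, seq44, seq45, seq47, seq52, seq53, seq58, seq6, seq60, seq79, seq8, seq80, seq86.

19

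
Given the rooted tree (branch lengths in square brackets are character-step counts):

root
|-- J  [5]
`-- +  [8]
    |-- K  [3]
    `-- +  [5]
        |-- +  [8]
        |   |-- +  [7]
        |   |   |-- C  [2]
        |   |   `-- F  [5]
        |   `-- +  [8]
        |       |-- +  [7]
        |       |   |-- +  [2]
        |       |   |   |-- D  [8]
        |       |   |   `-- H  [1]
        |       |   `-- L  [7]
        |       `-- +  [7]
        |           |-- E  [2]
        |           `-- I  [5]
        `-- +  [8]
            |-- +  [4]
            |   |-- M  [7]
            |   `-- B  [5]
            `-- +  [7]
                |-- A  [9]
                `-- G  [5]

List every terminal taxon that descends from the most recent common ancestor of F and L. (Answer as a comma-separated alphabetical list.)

Tracing F: it sits inside (C,F).
Tracing L: it sits inside ((D,H),L).
The smallest clade enclosing both is ((C,F),(((D,H),L),(E,I))); the answer is its 7 terminal taxa in alphabetical order.

C, D, E, F, H, I, L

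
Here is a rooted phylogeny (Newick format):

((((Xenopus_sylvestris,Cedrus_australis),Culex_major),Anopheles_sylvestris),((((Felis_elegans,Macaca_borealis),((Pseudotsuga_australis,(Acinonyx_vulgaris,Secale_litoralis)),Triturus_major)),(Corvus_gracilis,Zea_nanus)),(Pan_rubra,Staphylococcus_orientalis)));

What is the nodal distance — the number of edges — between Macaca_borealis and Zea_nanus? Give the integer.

5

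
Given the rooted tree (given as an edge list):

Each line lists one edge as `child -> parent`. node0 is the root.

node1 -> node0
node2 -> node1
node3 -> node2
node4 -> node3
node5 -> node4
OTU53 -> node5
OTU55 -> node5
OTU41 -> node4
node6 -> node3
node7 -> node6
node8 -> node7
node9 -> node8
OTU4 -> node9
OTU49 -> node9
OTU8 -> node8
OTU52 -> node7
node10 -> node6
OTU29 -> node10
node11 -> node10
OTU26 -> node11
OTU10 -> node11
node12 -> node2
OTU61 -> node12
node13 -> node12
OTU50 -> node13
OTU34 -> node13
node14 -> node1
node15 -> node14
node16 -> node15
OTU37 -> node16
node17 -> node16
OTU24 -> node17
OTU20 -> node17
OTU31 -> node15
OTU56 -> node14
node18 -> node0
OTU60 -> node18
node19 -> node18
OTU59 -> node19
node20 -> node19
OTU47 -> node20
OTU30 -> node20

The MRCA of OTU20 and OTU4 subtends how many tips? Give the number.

The MRCA of OTU20 and OTU4 is the node subtending (((((OTU53,OTU55),OTU41),((((OTU4,OTU49),OTU8),OTU52),(OTU29,(OTU26,OTU10)))),(OTU61,(OTU50,OTU34))),(((OTU37,(OTU24,OTU20)),OTU31),OTU56)).
That clade contains 18 terminal taxa: OTU10, OTU20, OTU24, OTU26, OTU29, OTU31, OTU34, OTU37, OTU4, OTU41, OTU49, OTU50, OTU52, OTU53, OTU55, OTU56, OTU61, OTU8.

18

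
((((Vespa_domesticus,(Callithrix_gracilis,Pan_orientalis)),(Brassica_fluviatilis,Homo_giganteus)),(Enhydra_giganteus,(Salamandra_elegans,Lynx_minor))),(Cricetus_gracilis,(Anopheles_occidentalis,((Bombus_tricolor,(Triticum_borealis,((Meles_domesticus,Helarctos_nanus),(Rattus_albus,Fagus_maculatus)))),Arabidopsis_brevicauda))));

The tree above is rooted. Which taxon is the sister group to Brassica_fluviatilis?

Brassica_fluviatilis attaches to the tree at the node subtending (Brassica_fluviatilis,Homo_giganteus).
The other lineage descending from that same node — the sister group — is the single tip Homo_giganteus.

Homo_giganteus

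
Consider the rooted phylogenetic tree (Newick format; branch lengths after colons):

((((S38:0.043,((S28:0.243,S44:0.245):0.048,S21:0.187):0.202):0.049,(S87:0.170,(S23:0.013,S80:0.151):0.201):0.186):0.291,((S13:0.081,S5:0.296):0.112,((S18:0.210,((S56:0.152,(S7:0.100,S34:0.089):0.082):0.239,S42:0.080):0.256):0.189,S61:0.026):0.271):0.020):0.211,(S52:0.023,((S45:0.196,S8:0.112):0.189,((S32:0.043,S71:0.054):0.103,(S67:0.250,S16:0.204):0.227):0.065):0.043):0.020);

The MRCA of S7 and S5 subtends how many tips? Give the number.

The MRCA of S7 and S5 is the node subtending ((S13,S5),((S18,((S56,(S7,S34)),S42)),S61)).
That clade contains 8 terminal taxa: S13, S18, S34, S42, S5, S56, S61, S7.

8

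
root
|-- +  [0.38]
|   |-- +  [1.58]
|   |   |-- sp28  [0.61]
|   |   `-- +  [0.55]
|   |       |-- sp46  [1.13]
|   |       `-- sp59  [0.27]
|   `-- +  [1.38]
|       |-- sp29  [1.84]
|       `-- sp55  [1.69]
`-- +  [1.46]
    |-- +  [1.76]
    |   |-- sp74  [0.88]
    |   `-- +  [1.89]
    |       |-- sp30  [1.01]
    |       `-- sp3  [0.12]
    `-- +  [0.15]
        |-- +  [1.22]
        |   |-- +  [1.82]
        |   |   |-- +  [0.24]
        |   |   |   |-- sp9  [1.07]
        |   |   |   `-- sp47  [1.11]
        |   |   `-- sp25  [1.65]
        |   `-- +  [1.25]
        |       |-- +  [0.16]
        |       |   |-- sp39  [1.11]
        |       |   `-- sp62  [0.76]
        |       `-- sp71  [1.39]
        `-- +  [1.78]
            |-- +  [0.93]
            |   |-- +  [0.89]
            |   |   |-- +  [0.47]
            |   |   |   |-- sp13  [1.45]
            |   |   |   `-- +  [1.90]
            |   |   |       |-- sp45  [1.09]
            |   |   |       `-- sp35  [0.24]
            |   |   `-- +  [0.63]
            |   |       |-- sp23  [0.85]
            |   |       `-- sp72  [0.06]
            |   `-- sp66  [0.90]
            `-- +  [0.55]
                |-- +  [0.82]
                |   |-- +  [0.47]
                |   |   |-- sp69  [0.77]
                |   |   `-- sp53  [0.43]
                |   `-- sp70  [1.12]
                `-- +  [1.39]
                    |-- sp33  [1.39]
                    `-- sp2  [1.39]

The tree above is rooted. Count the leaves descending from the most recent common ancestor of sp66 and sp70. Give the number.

The MRCA of sp66 and sp70 is the node subtending ((((sp13,(sp45,sp35)),(sp23,sp72)),sp66),(((sp69,sp53),sp70),(sp33,sp2))).
That clade contains 11 terminal taxa: sp13, sp2, sp23, sp33, sp35, sp45, sp53, sp66, sp69, sp70, sp72.

11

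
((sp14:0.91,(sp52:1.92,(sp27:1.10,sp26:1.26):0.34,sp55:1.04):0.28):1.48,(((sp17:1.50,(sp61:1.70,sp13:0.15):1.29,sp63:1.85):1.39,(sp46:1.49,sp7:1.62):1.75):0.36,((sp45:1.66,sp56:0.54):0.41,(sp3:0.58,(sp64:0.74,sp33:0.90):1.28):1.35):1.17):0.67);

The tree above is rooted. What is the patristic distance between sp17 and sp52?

The path runs sp17 → … → MRCA → … → sp52; the MRCA is the root of the tree.
Branch lengths along that path: 1.50 + 1.39 + 0.36 + 0.67 + 1.48 + 0.28 + 1.92 = 7.60.

7.60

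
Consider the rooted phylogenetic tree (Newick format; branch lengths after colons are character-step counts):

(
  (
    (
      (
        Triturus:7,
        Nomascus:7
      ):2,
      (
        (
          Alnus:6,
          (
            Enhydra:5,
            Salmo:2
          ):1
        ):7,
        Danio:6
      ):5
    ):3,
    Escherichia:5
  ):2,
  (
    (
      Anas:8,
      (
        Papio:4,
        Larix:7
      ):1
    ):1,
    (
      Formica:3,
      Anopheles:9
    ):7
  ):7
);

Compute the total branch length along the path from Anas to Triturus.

30

The path runs Anas → … → MRCA → … → Triturus; the MRCA is the root of the tree.
Branch lengths along that path: 8 + 1 + 7 + 2 + 3 + 2 + 7 = 30.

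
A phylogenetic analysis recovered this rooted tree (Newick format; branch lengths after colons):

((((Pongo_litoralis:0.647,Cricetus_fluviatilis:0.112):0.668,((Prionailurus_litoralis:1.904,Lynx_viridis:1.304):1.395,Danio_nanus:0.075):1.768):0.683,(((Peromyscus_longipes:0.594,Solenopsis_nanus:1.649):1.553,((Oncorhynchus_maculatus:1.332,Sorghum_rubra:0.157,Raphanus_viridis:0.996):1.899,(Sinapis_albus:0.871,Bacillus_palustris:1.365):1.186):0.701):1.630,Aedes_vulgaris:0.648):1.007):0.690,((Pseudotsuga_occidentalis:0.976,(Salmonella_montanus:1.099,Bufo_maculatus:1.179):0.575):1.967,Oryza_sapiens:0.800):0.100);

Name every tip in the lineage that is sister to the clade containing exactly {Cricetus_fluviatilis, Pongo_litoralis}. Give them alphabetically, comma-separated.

The clade containing exactly {Cricetus_fluviatilis, Pongo_litoralis} attaches to the tree at the node subtending ((Pongo_litoralis,Cricetus_fluviatilis),((Prionailurus_litoralis,Lynx_viridis),Danio_nanus)).
The other lineage descending from that same node — the sister group — is ((Prionailurus_litoralis,Lynx_viridis),Danio_nanus); its 3 tips in alphabetical order are the answer.

Danio_nanus, Lynx_viridis, Prionailurus_litoralis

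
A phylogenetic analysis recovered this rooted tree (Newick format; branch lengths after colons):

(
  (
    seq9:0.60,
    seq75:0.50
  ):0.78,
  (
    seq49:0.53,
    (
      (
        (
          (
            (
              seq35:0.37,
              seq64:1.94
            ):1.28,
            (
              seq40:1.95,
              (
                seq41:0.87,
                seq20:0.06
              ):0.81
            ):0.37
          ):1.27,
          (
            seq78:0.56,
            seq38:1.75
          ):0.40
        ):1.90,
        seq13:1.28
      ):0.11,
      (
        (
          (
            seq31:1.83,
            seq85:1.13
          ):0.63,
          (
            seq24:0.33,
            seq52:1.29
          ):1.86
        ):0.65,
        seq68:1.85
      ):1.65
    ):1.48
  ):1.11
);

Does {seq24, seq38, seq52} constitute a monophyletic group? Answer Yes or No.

The MRCA of the listed taxa subtends (((((seq35,seq64),(seq40,(seq41,seq20))),(seq78,seq38)),seq13),(((seq31,seq85),(seq24,seq52)),seq68)).
That clade also contains seq13, seq20, seq31, seq35, seq40, seq41, seq64, seq68, seq78, seq85, which are not in the proposed group, so the group is not monophyletic.

No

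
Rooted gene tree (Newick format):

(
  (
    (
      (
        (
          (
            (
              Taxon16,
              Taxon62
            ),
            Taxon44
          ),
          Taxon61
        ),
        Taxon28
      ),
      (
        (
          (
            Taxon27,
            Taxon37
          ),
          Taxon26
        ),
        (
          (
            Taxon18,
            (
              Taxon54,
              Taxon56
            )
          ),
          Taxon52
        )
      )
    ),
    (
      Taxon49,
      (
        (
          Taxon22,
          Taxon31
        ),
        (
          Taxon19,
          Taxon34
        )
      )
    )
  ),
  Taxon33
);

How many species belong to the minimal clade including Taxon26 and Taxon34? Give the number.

17

The MRCA of Taxon26 and Taxon34 is the node subtending ((((((Taxon16,Taxon62),Taxon44),Taxon61),Taxon28),(((Taxon27,Taxon37),Taxon26),((Taxon18,(Taxon54,Taxon56)),Taxon52))),(Taxon49,((Taxon22,Taxon31),(Taxon19,Taxon34)))).
That clade contains 17 terminal taxa: Taxon16, Taxon18, Taxon19, Taxon22, Taxon26, Taxon27, Taxon28, Taxon31, Taxon34, Taxon37, Taxon44, Taxon49, Taxon52, Taxon54, Taxon56, Taxon61, Taxon62.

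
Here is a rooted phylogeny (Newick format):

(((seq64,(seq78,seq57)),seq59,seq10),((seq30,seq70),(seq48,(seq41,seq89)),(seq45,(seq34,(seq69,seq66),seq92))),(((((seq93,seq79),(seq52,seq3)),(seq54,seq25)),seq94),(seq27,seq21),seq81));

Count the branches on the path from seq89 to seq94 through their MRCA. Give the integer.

7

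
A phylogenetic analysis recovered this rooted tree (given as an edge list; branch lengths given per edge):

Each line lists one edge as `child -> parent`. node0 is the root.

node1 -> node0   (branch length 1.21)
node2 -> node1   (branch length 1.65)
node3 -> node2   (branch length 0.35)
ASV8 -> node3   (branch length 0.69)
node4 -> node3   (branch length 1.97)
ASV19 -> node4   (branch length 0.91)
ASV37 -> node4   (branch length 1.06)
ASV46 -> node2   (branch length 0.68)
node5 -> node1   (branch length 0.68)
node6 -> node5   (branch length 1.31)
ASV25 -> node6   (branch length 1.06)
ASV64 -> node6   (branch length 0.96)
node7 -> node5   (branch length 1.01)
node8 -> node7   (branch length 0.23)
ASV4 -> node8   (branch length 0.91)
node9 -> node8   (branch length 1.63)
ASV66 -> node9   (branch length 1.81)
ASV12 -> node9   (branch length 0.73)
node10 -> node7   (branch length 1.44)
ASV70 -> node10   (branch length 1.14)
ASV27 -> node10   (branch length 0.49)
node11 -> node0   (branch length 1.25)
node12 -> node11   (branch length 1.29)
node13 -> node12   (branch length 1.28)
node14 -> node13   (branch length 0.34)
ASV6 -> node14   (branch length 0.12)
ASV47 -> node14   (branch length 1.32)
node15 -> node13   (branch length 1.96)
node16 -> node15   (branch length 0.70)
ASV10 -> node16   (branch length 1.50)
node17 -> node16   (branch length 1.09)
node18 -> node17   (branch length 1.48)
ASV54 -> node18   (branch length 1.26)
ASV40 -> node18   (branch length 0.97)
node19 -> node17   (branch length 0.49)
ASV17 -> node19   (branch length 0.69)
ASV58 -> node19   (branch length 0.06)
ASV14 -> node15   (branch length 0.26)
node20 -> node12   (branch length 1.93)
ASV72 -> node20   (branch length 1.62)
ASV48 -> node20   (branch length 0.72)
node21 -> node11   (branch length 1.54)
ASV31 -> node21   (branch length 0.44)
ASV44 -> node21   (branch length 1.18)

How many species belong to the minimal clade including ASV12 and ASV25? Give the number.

The MRCA of ASV12 and ASV25 is the node subtending ((ASV25,ASV64),((ASV4,(ASV66,ASV12)),(ASV70,ASV27))).
That clade contains 7 terminal taxa: ASV12, ASV25, ASV27, ASV4, ASV64, ASV66, ASV70.

7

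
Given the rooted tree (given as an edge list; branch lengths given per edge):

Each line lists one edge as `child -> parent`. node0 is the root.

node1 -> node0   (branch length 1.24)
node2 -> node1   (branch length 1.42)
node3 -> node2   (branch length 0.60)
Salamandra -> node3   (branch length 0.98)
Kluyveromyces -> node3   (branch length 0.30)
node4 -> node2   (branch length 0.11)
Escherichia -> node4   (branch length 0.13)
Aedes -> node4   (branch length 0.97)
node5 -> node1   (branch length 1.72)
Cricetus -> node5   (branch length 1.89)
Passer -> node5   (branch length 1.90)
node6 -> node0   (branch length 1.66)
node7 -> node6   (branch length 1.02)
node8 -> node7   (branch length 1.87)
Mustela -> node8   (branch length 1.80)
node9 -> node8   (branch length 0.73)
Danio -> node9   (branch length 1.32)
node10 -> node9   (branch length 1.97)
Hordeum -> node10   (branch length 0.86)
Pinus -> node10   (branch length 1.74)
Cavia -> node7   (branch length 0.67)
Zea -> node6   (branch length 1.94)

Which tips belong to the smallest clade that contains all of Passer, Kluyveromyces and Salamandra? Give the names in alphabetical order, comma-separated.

Aedes, Cricetus, Escherichia, Kluyveromyces, Passer, Salamandra

Tracing Passer: it sits inside (Cricetus,Passer).
Tracing Kluyveromyces: it sits inside (Salamandra,Kluyveromyces).
Tracing Salamandra: it sits inside (Salamandra,Kluyveromyces).
The smallest clade enclosing all 3 is (((Salamandra,Kluyveromyces),(Escherichia,Aedes)),(Cricetus,Passer)); the answer is its 6 terminal taxa in alphabetical order.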